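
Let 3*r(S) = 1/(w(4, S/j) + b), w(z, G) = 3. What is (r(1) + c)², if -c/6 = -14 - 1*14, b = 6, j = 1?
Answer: 20584369/729 ≈ 28236.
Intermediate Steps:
c = 168 (c = -6*(-14 - 1*14) = -6*(-14 - 14) = -6*(-28) = 168)
r(S) = 1/27 (r(S) = 1/(3*(3 + 6)) = (⅓)/9 = (⅓)*(⅑) = 1/27)
(r(1) + c)² = (1/27 + 168)² = (4537/27)² = 20584369/729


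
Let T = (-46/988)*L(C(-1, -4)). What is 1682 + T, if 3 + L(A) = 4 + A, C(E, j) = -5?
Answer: 415500/247 ≈ 1682.2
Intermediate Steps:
L(A) = 1 + A (L(A) = -3 + (4 + A) = 1 + A)
T = 46/247 (T = (-46/988)*(1 - 5) = -46*1/988*(-4) = -23/494*(-4) = 46/247 ≈ 0.18623)
1682 + T = 1682 + 46/247 = 415500/247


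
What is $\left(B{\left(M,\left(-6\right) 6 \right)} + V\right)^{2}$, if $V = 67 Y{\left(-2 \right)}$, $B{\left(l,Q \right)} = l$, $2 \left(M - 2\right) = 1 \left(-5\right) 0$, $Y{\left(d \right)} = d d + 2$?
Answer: $163216$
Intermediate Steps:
$Y{\left(d \right)} = 2 + d^{2}$ ($Y{\left(d \right)} = d^{2} + 2 = 2 + d^{2}$)
$M = 2$ ($M = 2 + \frac{1 \left(-5\right) 0}{2} = 2 + \frac{\left(-5\right) 0}{2} = 2 + \frac{1}{2} \cdot 0 = 2 + 0 = 2$)
$V = 402$ ($V = 67 \left(2 + \left(-2\right)^{2}\right) = 67 \left(2 + 4\right) = 67 \cdot 6 = 402$)
$\left(B{\left(M,\left(-6\right) 6 \right)} + V\right)^{2} = \left(2 + 402\right)^{2} = 404^{2} = 163216$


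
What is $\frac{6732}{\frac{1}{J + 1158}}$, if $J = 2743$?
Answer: $26261532$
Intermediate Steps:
$\frac{6732}{\frac{1}{J + 1158}} = \frac{6732}{\frac{1}{2743 + 1158}} = \frac{6732}{\frac{1}{3901}} = 6732 \frac{1}{\frac{1}{3901}} = 6732 \cdot 3901 = 26261532$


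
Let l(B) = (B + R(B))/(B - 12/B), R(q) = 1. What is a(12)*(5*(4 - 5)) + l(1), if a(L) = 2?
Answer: -112/11 ≈ -10.182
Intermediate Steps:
l(B) = (1 + B)/(B - 12/B) (l(B) = (B + 1)/(B - 12/B) = (1 + B)/(B - 12/B))
a(12)*(5*(4 - 5)) + l(1) = 2*(5*(4 - 5)) + 1*(1 + 1)/(-12 + 1²) = 2*(5*(-1)) + 1*2/(-12 + 1) = 2*(-5) + 1*2/(-11) = -10 + 1*(-1/11)*2 = -10 - 2/11 = -112/11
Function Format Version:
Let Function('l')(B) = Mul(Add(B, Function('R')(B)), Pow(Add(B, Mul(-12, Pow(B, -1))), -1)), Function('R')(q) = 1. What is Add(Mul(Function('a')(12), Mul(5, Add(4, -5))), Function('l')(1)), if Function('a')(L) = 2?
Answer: Rational(-112, 11) ≈ -10.182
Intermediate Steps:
Function('l')(B) = Mul(Pow(Add(B, Mul(-12, Pow(B, -1))), -1), Add(1, B)) (Function('l')(B) = Mul(Add(B, 1), Pow(Add(B, Mul(-12, Pow(B, -1))), -1)) = Mul(Add(1, B), Pow(Add(B, Mul(-12, Pow(B, -1))), -1)) = Mul(Pow(Add(B, Mul(-12, Pow(B, -1))), -1), Add(1, B)))
Add(Mul(Function('a')(12), Mul(5, Add(4, -5))), Function('l')(1)) = Add(Mul(2, Mul(5, Add(4, -5))), Mul(1, Pow(Add(-12, Pow(1, 2)), -1), Add(1, 1))) = Add(Mul(2, Mul(5, -1)), Mul(1, Pow(Add(-12, 1), -1), 2)) = Add(Mul(2, -5), Mul(1, Pow(-11, -1), 2)) = Add(-10, Mul(1, Rational(-1, 11), 2)) = Add(-10, Rational(-2, 11)) = Rational(-112, 11)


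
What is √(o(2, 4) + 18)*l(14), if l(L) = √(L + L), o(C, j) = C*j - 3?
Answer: 2*√161 ≈ 25.377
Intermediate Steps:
o(C, j) = -3 + C*j
l(L) = √2*√L (l(L) = √(2*L) = √2*√L)
√(o(2, 4) + 18)*l(14) = √((-3 + 2*4) + 18)*(√2*√14) = √((-3 + 8) + 18)*(2*√7) = √(5 + 18)*(2*√7) = √23*(2*√7) = 2*√161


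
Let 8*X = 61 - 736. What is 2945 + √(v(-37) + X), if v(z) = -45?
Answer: 2945 + 3*I*√230/4 ≈ 2945.0 + 11.374*I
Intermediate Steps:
X = -675/8 (X = (61 - 736)/8 = (⅛)*(-675) = -675/8 ≈ -84.375)
2945 + √(v(-37) + X) = 2945 + √(-45 - 675/8) = 2945 + √(-1035/8) = 2945 + 3*I*√230/4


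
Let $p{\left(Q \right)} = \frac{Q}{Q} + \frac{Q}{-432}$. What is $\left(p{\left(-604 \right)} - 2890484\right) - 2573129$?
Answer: $- \frac{590069945}{108} \approx -5.4636 \cdot 10^{6}$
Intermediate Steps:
$p{\left(Q \right)} = 1 - \frac{Q}{432}$ ($p{\left(Q \right)} = 1 + Q \left(- \frac{1}{432}\right) = 1 - \frac{Q}{432}$)
$\left(p{\left(-604 \right)} - 2890484\right) - 2573129 = \left(\left(1 - - \frac{151}{108}\right) - 2890484\right) - 2573129 = \left(\left(1 + \frac{151}{108}\right) - 2890484\right) - 2573129 = \left(\frac{259}{108} - 2890484\right) - 2573129 = - \frac{312172013}{108} - 2573129 = - \frac{590069945}{108}$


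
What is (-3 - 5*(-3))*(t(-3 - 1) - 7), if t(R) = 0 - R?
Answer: -36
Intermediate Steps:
t(R) = -R
(-3 - 5*(-3))*(t(-3 - 1) - 7) = (-3 - 5*(-3))*(-(-3 - 1) - 7) = (-3 + 15)*(-1*(-4) - 7) = 12*(4 - 7) = 12*(-3) = -36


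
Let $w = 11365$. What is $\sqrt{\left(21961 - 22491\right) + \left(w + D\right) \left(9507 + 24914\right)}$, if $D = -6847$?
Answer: $2 \sqrt{38878387} \approx 12471.0$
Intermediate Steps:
$\sqrt{\left(21961 - 22491\right) + \left(w + D\right) \left(9507 + 24914\right)} = \sqrt{\left(21961 - 22491\right) + \left(11365 - 6847\right) \left(9507 + 24914\right)} = \sqrt{\left(21961 - 22491\right) + 4518 \cdot 34421} = \sqrt{-530 + 155514078} = \sqrt{155513548} = 2 \sqrt{38878387}$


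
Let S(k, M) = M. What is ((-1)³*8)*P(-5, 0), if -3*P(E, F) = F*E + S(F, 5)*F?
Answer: 0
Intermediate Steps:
P(E, F) = -5*F/3 - E*F/3 (P(E, F) = -(F*E + 5*F)/3 = -(E*F + 5*F)/3 = -(5*F + E*F)/3 = -5*F/3 - E*F/3)
((-1)³*8)*P(-5, 0) = ((-1)³*8)*(-⅓*0*(5 - 5)) = (-1*8)*(-⅓*0*0) = -8*0 = 0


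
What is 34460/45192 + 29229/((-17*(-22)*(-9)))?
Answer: -8367532/1056363 ≈ -7.9211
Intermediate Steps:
34460/45192 + 29229/((-17*(-22)*(-9))) = 34460*(1/45192) + 29229/((374*(-9))) = 8615/11298 + 29229/(-3366) = 8615/11298 + 29229*(-1/3366) = 8615/11298 - 9743/1122 = -8367532/1056363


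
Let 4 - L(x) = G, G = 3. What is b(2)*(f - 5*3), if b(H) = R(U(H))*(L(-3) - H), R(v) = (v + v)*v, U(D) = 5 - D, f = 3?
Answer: 216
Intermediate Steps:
L(x) = 1 (L(x) = 4 - 1*3 = 4 - 3 = 1)
R(v) = 2*v² (R(v) = (2*v)*v = 2*v²)
b(H) = 2*(5 - H)²*(1 - H) (b(H) = (2*(5 - H)²)*(1 - H) = 2*(5 - H)²*(1 - H))
b(2)*(f - 5*3) = (2*(-5 + 2)²*(1 - 1*2))*(3 - 5*3) = (2*(-3)²*(1 - 2))*(3 - 15) = (2*9*(-1))*(-12) = -18*(-12) = 216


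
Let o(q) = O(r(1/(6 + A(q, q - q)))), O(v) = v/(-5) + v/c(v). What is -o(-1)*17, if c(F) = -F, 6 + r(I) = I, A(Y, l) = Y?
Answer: -68/25 ≈ -2.7200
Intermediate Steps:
r(I) = -6 + I
O(v) = -1 - v/5 (O(v) = v/(-5) + v/((-v)) = v*(-1/5) + v*(-1/v) = -v/5 - 1 = -1 - v/5)
o(q) = 1/5 - 1/(5*(6 + q)) (o(q) = -1 - (-6 + 1/(6 + q))/5 = -1 + (6/5 - 1/(5*(6 + q))) = 1/5 - 1/(5*(6 + q)))
-o(-1)*17 = -(5 - 1)/(5*(6 - 1))*17 = -(1/5)*4/5*17 = -(1/5)*(1/5)*4*17 = -4*17/25 = -1*68/25 = -68/25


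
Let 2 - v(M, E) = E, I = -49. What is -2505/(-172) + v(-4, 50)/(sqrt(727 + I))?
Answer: 2505/172 - 8*sqrt(678)/113 ≈ 12.721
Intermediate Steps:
v(M, E) = 2 - E
-2505/(-172) + v(-4, 50)/(sqrt(727 + I)) = -2505/(-172) + (2 - 1*50)/(sqrt(727 - 49)) = -2505*(-1/172) + (2 - 50)/(sqrt(678)) = 2505/172 - 8*sqrt(678)/113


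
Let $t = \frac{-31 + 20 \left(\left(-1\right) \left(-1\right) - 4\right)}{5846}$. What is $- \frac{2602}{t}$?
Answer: $\frac{15211292}{91} \approx 1.6716 \cdot 10^{5}$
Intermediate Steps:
$t = - \frac{91}{5846}$ ($t = \left(-31 + 20 \left(1 - 4\right)\right) \frac{1}{5846} = \left(-31 + 20 \left(-3\right)\right) \frac{1}{5846} = \left(-31 - 60\right) \frac{1}{5846} = \left(-91\right) \frac{1}{5846} = - \frac{91}{5846} \approx -0.015566$)
$- \frac{2602}{t} = - \frac{2602}{- \frac{91}{5846}} = \left(-2602\right) \left(- \frac{5846}{91}\right) = \frac{15211292}{91}$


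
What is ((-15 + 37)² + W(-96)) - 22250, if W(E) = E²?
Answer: -12550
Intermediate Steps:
((-15 + 37)² + W(-96)) - 22250 = ((-15 + 37)² + (-96)²) - 22250 = (22² + 9216) - 22250 = (484 + 9216) - 22250 = 9700 - 22250 = -12550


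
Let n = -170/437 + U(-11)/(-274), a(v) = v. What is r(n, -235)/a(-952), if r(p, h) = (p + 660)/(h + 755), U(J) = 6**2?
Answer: -2467649/1852346860 ≈ -0.0013322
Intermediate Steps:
U(J) = 36
n = -31156/59869 (n = -170/437 + 36/(-274) = -170*1/437 + 36*(-1/274) = -170/437 - 18/137 = -31156/59869 ≈ -0.52040)
r(p, h) = (660 + p)/(755 + h)
r(n, -235)/a(-952) = ((660 - 31156/59869)/(755 - 235))/(-952) = ((39482384/59869)/520)*(-1/952) = ((1/520)*(39482384/59869))*(-1/952) = (4935298/3891485)*(-1/952) = -2467649/1852346860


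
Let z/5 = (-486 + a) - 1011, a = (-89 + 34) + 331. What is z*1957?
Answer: -11947485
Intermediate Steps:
a = 276 (a = -55 + 331 = 276)
z = -6105 (z = 5*((-486 + 276) - 1011) = 5*(-210 - 1011) = 5*(-1221) = -6105)
z*1957 = -6105*1957 = -11947485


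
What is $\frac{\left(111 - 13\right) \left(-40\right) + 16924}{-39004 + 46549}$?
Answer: $\frac{13004}{7545} \approx 1.7235$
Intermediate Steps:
$\frac{\left(111 - 13\right) \left(-40\right) + 16924}{-39004 + 46549} = \frac{98 \left(-40\right) + 16924}{7545} = \left(-3920 + 16924\right) \frac{1}{7545} = 13004 \cdot \frac{1}{7545} = \frac{13004}{7545}$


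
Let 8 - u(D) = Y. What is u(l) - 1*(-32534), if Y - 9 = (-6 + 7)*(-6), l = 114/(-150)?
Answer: 32539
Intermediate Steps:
l = -19/25 (l = 114*(-1/150) = -19/25 ≈ -0.76000)
Y = 3 (Y = 9 + (-6 + 7)*(-6) = 9 + 1*(-6) = 9 - 6 = 3)
u(D) = 5 (u(D) = 8 - 1*3 = 8 - 3 = 5)
u(l) - 1*(-32534) = 5 - 1*(-32534) = 5 + 32534 = 32539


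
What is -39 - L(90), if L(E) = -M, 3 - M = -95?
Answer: 59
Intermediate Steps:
M = 98 (M = 3 - 1*(-95) = 3 + 95 = 98)
L(E) = -98 (L(E) = -1*98 = -98)
-39 - L(90) = -39 - 1*(-98) = -39 + 98 = 59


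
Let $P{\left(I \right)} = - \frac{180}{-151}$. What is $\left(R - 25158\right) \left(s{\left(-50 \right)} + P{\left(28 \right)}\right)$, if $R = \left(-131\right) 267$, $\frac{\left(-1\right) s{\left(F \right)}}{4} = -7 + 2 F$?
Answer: $- \frac{3897229080}{151} \approx -2.5809 \cdot 10^{7}$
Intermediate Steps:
$P{\left(I \right)} = \frac{180}{151}$ ($P{\left(I \right)} = \left(-180\right) \left(- \frac{1}{151}\right) = \frac{180}{151}$)
$s{\left(F \right)} = 28 - 8 F$ ($s{\left(F \right)} = - 4 \left(-7 + 2 F\right) = 28 - 8 F$)
$R = -34977$
$\left(R - 25158\right) \left(s{\left(-50 \right)} + P{\left(28 \right)}\right) = \left(-34977 - 25158\right) \left(\left(28 - -400\right) + \frac{180}{151}\right) = - 60135 \left(\left(28 + 400\right) + \frac{180}{151}\right) = - 60135 \left(428 + \frac{180}{151}\right) = \left(-60135\right) \frac{64808}{151} = - \frac{3897229080}{151}$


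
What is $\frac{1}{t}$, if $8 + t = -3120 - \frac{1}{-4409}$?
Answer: $- \frac{4409}{13791351} \approx -0.00031969$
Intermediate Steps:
$t = - \frac{13791351}{4409}$ ($t = -8 - \frac{13756079}{4409} = - \frac{13791351}{4409} \approx -3128.0$)
$\frac{1}{t} = \frac{1}{- \frac{13791351}{4409}} = - \frac{4409}{13791351}$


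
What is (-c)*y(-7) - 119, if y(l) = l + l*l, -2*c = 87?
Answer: 1708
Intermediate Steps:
c = -87/2 (c = -1/2*87 = -87/2 ≈ -43.500)
y(l) = l + l**2
(-c)*y(-7) - 119 = (-1*(-87/2))*(-7*(1 - 7)) - 119 = 87*(-7*(-6))/2 - 119 = (87/2)*42 - 119 = 1827 - 119 = 1708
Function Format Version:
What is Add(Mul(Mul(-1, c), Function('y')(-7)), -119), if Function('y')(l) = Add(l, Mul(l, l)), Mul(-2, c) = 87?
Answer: 1708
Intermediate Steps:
c = Rational(-87, 2) (c = Mul(Rational(-1, 2), 87) = Rational(-87, 2) ≈ -43.500)
Function('y')(l) = Add(l, Pow(l, 2))
Add(Mul(Mul(-1, c), Function('y')(-7)), -119) = Add(Mul(Mul(-1, Rational(-87, 2)), Mul(-7, Add(1, -7))), -119) = Add(Mul(Rational(87, 2), Mul(-7, -6)), -119) = Add(Mul(Rational(87, 2), 42), -119) = Add(1827, -119) = 1708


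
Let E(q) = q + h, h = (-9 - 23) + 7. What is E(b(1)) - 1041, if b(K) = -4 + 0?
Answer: -1070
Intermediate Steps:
h = -25 (h = -32 + 7 = -25)
b(K) = -4
E(q) = -25 + q (E(q) = q - 25 = -25 + q)
E(b(1)) - 1041 = (-25 - 4) - 1041 = -29 - 1041 = -1070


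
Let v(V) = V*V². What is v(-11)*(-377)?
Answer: 501787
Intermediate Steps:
v(V) = V³
v(-11)*(-377) = (-11)³*(-377) = -1331*(-377) = 501787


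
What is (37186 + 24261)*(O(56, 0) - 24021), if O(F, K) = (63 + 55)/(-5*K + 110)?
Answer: -81177385912/55 ≈ -1.4760e+9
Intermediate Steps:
O(F, K) = 118/(110 - 5*K)
(37186 + 24261)*(O(56, 0) - 24021) = (37186 + 24261)*(-118/(-110 + 5*0) - 24021) = 61447*(-118/(-110 + 0) - 24021) = 61447*(-118/(-110) - 24021) = 61447*(-118*(-1/110) - 24021) = 61447*(59/55 - 24021) = 61447*(-1321096/55) = -81177385912/55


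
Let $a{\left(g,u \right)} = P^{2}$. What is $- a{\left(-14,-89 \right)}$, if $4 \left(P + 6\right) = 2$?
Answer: $- \frac{121}{4} \approx -30.25$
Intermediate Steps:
$P = - \frac{11}{2}$ ($P = -6 + \frac{1}{4} \cdot 2 = -6 + \frac{1}{2} = - \frac{11}{2} \approx -5.5$)
$a{\left(g,u \right)} = \frac{121}{4}$ ($a{\left(g,u \right)} = \left(- \frac{11}{2}\right)^{2} = \frac{121}{4}$)
$- a{\left(-14,-89 \right)} = \left(-1\right) \frac{121}{4} = - \frac{121}{4}$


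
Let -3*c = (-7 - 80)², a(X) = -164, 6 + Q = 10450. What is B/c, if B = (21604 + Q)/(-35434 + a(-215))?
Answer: 16024/44906877 ≈ 0.00035683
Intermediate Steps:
Q = 10444 (Q = -6 + 10450 = 10444)
c = -2523 (c = -(-7 - 80)²/3 = -⅓*(-87)² = -⅓*7569 = -2523)
B = -16024/17799 (B = (21604 + 10444)/(-35434 - 164) = 32048/(-35598) = 32048*(-1/35598) = -16024/17799 ≈ -0.90028)
B/c = -16024/17799/(-2523) = -16024/17799*(-1/2523) = 16024/44906877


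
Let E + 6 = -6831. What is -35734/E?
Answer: 35734/6837 ≈ 5.2266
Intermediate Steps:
E = -6837 (E = -6 - 6831 = -6837)
-35734/E = -35734/(-6837) = -35734*(-1/6837) = 35734/6837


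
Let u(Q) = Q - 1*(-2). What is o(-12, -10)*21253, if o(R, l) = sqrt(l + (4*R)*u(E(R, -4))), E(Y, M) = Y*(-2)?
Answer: 21253*I*sqrt(1258) ≈ 7.5381e+5*I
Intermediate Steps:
E(Y, M) = -2*Y
u(Q) = 2 + Q (u(Q) = Q + 2 = 2 + Q)
o(R, l) = sqrt(l + 4*R*(2 - 2*R)) (o(R, l) = sqrt(l + (4*R)*(2 - 2*R)) = sqrt(l + 4*R*(2 - 2*R)))
o(-12, -10)*21253 = sqrt(-10 - 8*(-12)*(-1 - 12))*21253 = sqrt(-10 - 8*(-12)*(-13))*21253 = sqrt(-10 - 1248)*21253 = sqrt(-1258)*21253 = (I*sqrt(1258))*21253 = 21253*I*sqrt(1258)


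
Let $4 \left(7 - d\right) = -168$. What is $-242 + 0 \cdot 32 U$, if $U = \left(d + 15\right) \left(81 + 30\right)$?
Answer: $-242$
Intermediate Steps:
$d = 49$ ($d = 7 - -42 = 7 + 42 = 49$)
$U = 7104$ ($U = \left(49 + 15\right) \left(81 + 30\right) = 64 \cdot 111 = 7104$)
$-242 + 0 \cdot 32 U = -242 + 0 \cdot 32 \cdot 7104 = -242 + 0 \cdot 7104 = -242 + 0 = -242$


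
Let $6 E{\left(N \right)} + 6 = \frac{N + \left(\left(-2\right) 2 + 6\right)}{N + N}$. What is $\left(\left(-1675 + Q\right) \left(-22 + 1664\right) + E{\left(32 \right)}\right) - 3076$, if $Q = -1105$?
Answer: $- \frac{877024687}{192} \approx -4.5678 \cdot 10^{6}$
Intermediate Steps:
$E{\left(N \right)} = -1 + \frac{2 + N}{12 N}$ ($E{\left(N \right)} = -1 + \frac{\left(N + \left(\left(-2\right) 2 + 6\right)\right) \frac{1}{N + N}}{6} = -1 + \frac{\left(N + \left(-4 + 6\right)\right) \frac{1}{2 N}}{6} = -1 + \frac{\left(N + 2\right) \frac{1}{2 N}}{6} = -1 + \frac{\left(2 + N\right) \frac{1}{2 N}}{6} = -1 + \frac{\frac{1}{2} \frac{1}{N} \left(2 + N\right)}{6} = -1 + \frac{2 + N}{12 N}$)
$\left(\left(-1675 + Q\right) \left(-22 + 1664\right) + E{\left(32 \right)}\right) - 3076 = \left(\left(-1675 - 1105\right) \left(-22 + 1664\right) + \frac{2 - 352}{12 \cdot 32}\right) - 3076 = \left(\left(-2780\right) 1642 + \frac{1}{12} \cdot \frac{1}{32} \left(2 - 352\right)\right) - 3076 = \left(-4564760 + \frac{1}{12} \cdot \frac{1}{32} \left(-350\right)\right) - 3076 = \left(-4564760 - \frac{175}{192}\right) - 3076 = - \frac{876434095}{192} - 3076 = - \frac{877024687}{192}$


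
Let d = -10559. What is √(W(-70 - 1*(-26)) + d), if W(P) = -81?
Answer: 4*I*√665 ≈ 103.15*I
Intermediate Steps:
√(W(-70 - 1*(-26)) + d) = √(-81 - 10559) = √(-10640) = 4*I*√665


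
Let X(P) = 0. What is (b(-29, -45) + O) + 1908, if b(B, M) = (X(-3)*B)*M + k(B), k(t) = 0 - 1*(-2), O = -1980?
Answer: -70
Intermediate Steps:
k(t) = 2 (k(t) = 0 + 2 = 2)
b(B, M) = 2 (b(B, M) = (0*B)*M + 2 = 0*M + 2 = 0 + 2 = 2)
(b(-29, -45) + O) + 1908 = (2 - 1980) + 1908 = -1978 + 1908 = -70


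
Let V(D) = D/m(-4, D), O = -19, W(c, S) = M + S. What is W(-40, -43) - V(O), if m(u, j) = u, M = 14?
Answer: -135/4 ≈ -33.750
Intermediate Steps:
W(c, S) = 14 + S
V(D) = -D/4 (V(D) = D/(-4) = D*(-1/4) = -D/4)
W(-40, -43) - V(O) = (14 - 43) - (-1)*(-19)/4 = -29 - 1*19/4 = -29 - 19/4 = -135/4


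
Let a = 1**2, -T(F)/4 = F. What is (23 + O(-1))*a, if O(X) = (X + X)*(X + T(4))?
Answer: 57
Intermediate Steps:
T(F) = -4*F
a = 1
O(X) = 2*X*(-16 + X) (O(X) = (X + X)*(X - 4*4) = (2*X)*(X - 16) = (2*X)*(-16 + X) = 2*X*(-16 + X))
(23 + O(-1))*a = (23 + 2*(-1)*(-16 - 1))*1 = (23 + 2*(-1)*(-17))*1 = (23 + 34)*1 = 57*1 = 57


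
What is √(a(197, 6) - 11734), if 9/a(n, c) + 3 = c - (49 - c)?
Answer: I*√4693690/20 ≈ 108.32*I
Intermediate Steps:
a(n, c) = 9/(-52 + 2*c) (a(n, c) = 9/(-3 + (c - (49 - c))) = 9/(-3 + (c + (-49 + c))) = 9/(-3 + (-49 + 2*c)) = 9/(-52 + 2*c))
√(a(197, 6) - 11734) = √(9/(2*(-26 + 6)) - 11734) = √((9/2)/(-20) - 11734) = √((9/2)*(-1/20) - 11734) = √(-9/40 - 11734) = √(-469369/40) = I*√4693690/20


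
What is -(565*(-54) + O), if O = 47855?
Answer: -17345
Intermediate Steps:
-(565*(-54) + O) = -(565*(-54) + 47855) = -(-30510 + 47855) = -1*17345 = -17345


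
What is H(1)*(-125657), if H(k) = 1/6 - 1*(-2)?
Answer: -1633541/6 ≈ -2.7226e+5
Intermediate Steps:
H(k) = 13/6 (H(k) = ⅙ + 2 = 13/6)
H(1)*(-125657) = (13/6)*(-125657) = -1633541/6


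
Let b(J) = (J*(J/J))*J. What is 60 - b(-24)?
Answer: -516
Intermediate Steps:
b(J) = J**2 (b(J) = (J*1)*J = J*J = J**2)
60 - b(-24) = 60 - 1*(-24)**2 = 60 - 1*576 = 60 - 576 = -516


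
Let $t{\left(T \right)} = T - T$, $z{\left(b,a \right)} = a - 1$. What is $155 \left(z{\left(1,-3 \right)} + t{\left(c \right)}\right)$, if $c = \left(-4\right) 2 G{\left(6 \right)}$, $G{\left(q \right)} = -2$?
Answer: $-620$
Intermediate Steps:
$z{\left(b,a \right)} = -1 + a$
$c = 16$ ($c = \left(-4\right) 2 \left(-2\right) = \left(-8\right) \left(-2\right) = 16$)
$t{\left(T \right)} = 0$
$155 \left(z{\left(1,-3 \right)} + t{\left(c \right)}\right) = 155 \left(\left(-1 - 3\right) + 0\right) = 155 \left(-4 + 0\right) = 155 \left(-4\right) = -620$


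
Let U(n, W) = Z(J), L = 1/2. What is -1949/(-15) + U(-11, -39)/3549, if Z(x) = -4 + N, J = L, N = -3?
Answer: 109792/845 ≈ 129.93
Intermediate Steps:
L = ½ ≈ 0.50000
J = ½ ≈ 0.50000
Z(x) = -7 (Z(x) = -4 - 3 = -7)
U(n, W) = -7
-1949/(-15) + U(-11, -39)/3549 = -1949/(-15) - 7/3549 = -1949*(-1/15) - 7*1/3549 = 1949/15 - 1/507 = 109792/845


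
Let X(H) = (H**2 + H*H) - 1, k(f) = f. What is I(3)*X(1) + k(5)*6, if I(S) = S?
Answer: 33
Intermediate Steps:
X(H) = -1 + 2*H**2 (X(H) = (H**2 + H**2) - 1 = 2*H**2 - 1 = -1 + 2*H**2)
I(3)*X(1) + k(5)*6 = 3*(-1 + 2*1**2) + 5*6 = 3*(-1 + 2*1) + 30 = 3*(-1 + 2) + 30 = 3*1 + 30 = 3 + 30 = 33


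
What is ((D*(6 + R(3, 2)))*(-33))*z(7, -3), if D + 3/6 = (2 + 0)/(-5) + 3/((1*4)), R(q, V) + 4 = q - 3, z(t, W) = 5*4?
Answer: 198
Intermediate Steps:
z(t, W) = 20
R(q, V) = -7 + q (R(q, V) = -4 + (q - 3) = -4 + (-3 + q) = -7 + q)
D = -3/20 (D = -½ + ((2 + 0)/(-5) + 3/((1*4))) = -½ + (2*(-⅕) + 3/4) = -½ + (-⅖ + 3*(¼)) = -½ + (-⅖ + ¾) = -½ + 7/20 = -3/20 ≈ -0.15000)
((D*(6 + R(3, 2)))*(-33))*z(7, -3) = (-3*(6 + (-7 + 3))/20*(-33))*20 = (-3*(6 - 4)/20*(-33))*20 = (-3/20*2*(-33))*20 = -3/10*(-33)*20 = (99/10)*20 = 198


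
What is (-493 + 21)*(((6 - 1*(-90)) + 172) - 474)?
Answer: 97232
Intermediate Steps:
(-493 + 21)*(((6 - 1*(-90)) + 172) - 474) = -472*(((6 + 90) + 172) - 474) = -472*((96 + 172) - 474) = -472*(268 - 474) = -472*(-206) = 97232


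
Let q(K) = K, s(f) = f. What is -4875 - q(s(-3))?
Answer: -4872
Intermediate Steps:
-4875 - q(s(-3)) = -4875 - 1*(-3) = -4875 + 3 = -4872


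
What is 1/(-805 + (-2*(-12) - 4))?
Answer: -1/785 ≈ -0.0012739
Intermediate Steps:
1/(-805 + (-2*(-12) - 4)) = 1/(-805 + (24 - 4)) = 1/(-805 + 20) = 1/(-785) = -1/785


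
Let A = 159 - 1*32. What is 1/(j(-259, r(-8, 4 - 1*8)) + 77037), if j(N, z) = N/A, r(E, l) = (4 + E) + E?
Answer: 127/9783440 ≈ 1.2981e-5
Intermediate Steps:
r(E, l) = 4 + 2*E
A = 127 (A = 159 - 32 = 127)
j(N, z) = N/127
1/(j(-259, r(-8, 4 - 1*8)) + 77037) = 1/((1/127)*(-259) + 77037) = 1/(-259/127 + 77037) = 1/(9783440/127) = 127/9783440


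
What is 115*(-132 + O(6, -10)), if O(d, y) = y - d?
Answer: -17020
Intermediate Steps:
115*(-132 + O(6, -10)) = 115*(-132 + (-10 - 1*6)) = 115*(-132 + (-10 - 6)) = 115*(-132 - 16) = 115*(-148) = -17020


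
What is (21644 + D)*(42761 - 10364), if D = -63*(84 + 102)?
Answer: 321572622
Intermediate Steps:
D = -11718 (D = -63*186 = -11718)
(21644 + D)*(42761 - 10364) = (21644 - 11718)*(42761 - 10364) = 9926*32397 = 321572622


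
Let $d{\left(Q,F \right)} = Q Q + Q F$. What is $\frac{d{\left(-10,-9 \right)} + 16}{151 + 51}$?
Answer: $\frac{103}{101} \approx 1.0198$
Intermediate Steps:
$d{\left(Q,F \right)} = Q^{2} + F Q$
$\frac{d{\left(-10,-9 \right)} + 16}{151 + 51} = \frac{- 10 \left(-9 - 10\right) + 16}{151 + 51} = \frac{\left(-10\right) \left(-19\right) + 16}{202} = \left(190 + 16\right) \frac{1}{202} = 206 \cdot \frac{1}{202} = \frac{103}{101}$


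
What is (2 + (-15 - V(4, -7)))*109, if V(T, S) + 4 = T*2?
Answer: -1853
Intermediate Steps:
V(T, S) = -4 + 2*T (V(T, S) = -4 + T*2 = -4 + 2*T)
(2 + (-15 - V(4, -7)))*109 = (2 + (-15 - (-4 + 2*4)))*109 = (2 + (-15 - (-4 + 8)))*109 = (2 + (-15 - 1*4))*109 = (2 + (-15 - 4))*109 = (2 - 19)*109 = -17*109 = -1853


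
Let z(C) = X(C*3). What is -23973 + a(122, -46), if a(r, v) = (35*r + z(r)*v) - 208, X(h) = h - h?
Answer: -19911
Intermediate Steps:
X(h) = 0
z(C) = 0
a(r, v) = -208 + 35*r (a(r, v) = (35*r + 0*v) - 208 = (35*r + 0) - 208 = 35*r - 208 = -208 + 35*r)
-23973 + a(122, -46) = -23973 + (-208 + 35*122) = -23973 + (-208 + 4270) = -23973 + 4062 = -19911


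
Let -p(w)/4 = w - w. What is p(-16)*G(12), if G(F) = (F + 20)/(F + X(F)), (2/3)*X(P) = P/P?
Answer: 0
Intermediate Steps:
X(P) = 3/2 (X(P) = 3*(P/P)/2 = (3/2)*1 = 3/2)
p(w) = 0 (p(w) = -4*(w - w) = -4*0 = 0)
G(F) = (20 + F)/(3/2 + F) (G(F) = (F + 20)/(F + 3/2) = (20 + F)/(3/2 + F))
p(-16)*G(12) = 0*(2*(20 + 12)/(3 + 2*12)) = 0*(2*32/(3 + 24)) = 0*(2*32/27) = 0*(2*(1/27)*32) = 0*(64/27) = 0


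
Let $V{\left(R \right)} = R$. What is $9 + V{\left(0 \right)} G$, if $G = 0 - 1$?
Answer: $9$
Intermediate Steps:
$G = -1$ ($G = 0 - 1 = -1$)
$9 + V{\left(0 \right)} G = 9 + 0 \left(-1\right) = 9 + 0 = 9$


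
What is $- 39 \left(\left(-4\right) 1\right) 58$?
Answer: $9048$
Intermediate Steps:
$- 39 \left(\left(-4\right) 1\right) 58 = \left(-39\right) \left(-4\right) 58 = 156 \cdot 58 = 9048$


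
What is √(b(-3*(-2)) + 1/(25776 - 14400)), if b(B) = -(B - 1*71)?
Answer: √58415839/948 ≈ 8.0623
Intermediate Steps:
b(B) = 71 - B (b(B) = -(B - 71) = -(-71 + B) = 71 - B)
√(b(-3*(-2)) + 1/(25776 - 14400)) = √((71 - (-3)*(-2)) + 1/(25776 - 14400)) = √((71 - 1*6) + 1/11376) = √((71 - 6) + 1/11376) = √(65 + 1/11376) = √(739441/11376) = √58415839/948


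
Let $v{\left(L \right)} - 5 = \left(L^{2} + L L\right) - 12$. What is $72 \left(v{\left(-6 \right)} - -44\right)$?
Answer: $7848$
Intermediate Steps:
$v{\left(L \right)} = -7 + 2 L^{2}$ ($v{\left(L \right)} = 5 - \left(12 - L^{2} - L L\right) = 5 + \left(\left(L^{2} + L^{2}\right) - 12\right) = 5 + \left(2 L^{2} - 12\right) = 5 + \left(-12 + 2 L^{2}\right) = -7 + 2 L^{2}$)
$72 \left(v{\left(-6 \right)} - -44\right) = 72 \left(\left(-7 + 2 \left(-6\right)^{2}\right) - -44\right) = 72 \left(\left(-7 + 2 \cdot 36\right) + 44\right) = 72 \left(\left(-7 + 72\right) + 44\right) = 72 \left(65 + 44\right) = 72 \cdot 109 = 7848$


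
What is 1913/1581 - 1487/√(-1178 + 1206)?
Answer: 1913/1581 - 1487*√7/14 ≈ -279.81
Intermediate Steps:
1913/1581 - 1487/√(-1178 + 1206) = 1913*(1/1581) - 1487*√7/14 = 1913/1581 - 1487*√7/14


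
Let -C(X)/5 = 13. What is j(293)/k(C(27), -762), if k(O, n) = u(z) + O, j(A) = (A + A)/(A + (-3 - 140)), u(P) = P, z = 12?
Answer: -293/3975 ≈ -0.073711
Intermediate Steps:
C(X) = -65 (C(X) = -5*13 = -65)
j(A) = 2*A/(-143 + A) (j(A) = (2*A)/(A - 143) = (2*A)/(-143 + A) = 2*A/(-143 + A))
k(O, n) = 12 + O
j(293)/k(C(27), -762) = (2*293/(-143 + 293))/(12 - 65) = (2*293/150)/(-53) = (2*293*(1/150))*(-1/53) = (293/75)*(-1/53) = -293/3975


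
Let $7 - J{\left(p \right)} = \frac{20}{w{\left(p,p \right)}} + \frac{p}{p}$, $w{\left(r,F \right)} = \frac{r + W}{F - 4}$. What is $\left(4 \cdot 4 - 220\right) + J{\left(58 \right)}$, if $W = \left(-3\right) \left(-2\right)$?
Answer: $- \frac{1719}{8} \approx -214.88$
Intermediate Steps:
$W = 6$
$w{\left(r,F \right)} = \frac{6 + r}{-4 + F}$ ($w{\left(r,F \right)} = \frac{r + 6}{F - 4} = \frac{6 + r}{-4 + F}$)
$J{\left(p \right)} = 6 - \frac{20 \left(-4 + p\right)}{6 + p}$ ($J{\left(p \right)} = 7 - \left(\frac{20}{\frac{1}{-4 + p} \left(6 + p\right)} + \frac{p}{p}\right) = 7 - \left(20 \frac{-4 + p}{6 + p} + 1\right) = 7 - \left(\frac{20 \left(-4 + p\right)}{6 + p} + 1\right) = 7 - \left(1 + \frac{20 \left(-4 + p\right)}{6 + p}\right) = 6 - \frac{20 \left(-4 + p\right)}{6 + p}$)
$\left(4 \cdot 4 - 220\right) + J{\left(58 \right)} = \left(4 \cdot 4 - 220\right) + \frac{2 \left(58 - 406\right)}{6 + 58} = \left(16 - 220\right) + \frac{2 \left(58 - 406\right)}{64} = -204 + 2 \cdot \frac{1}{64} \left(-348\right) = -204 - \frac{87}{8} = - \frac{1719}{8}$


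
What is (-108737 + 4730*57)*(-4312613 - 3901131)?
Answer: -1321369638512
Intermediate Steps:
(-108737 + 4730*57)*(-4312613 - 3901131) = (-108737 + 269610)*(-8213744) = 160873*(-8213744) = -1321369638512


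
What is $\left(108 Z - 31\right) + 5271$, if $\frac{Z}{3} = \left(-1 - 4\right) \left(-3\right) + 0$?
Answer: $10100$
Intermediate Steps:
$Z = 45$ ($Z = 3 \left(\left(-1 - 4\right) \left(-3\right) + 0\right) = 3 \left(\left(-5\right) \left(-3\right) + 0\right) = 3 \left(15 + 0\right) = 3 \cdot 15 = 45$)
$\left(108 Z - 31\right) + 5271 = \left(108 \cdot 45 - 31\right) + 5271 = \left(4860 - 31\right) + 5271 = 4829 + 5271 = 10100$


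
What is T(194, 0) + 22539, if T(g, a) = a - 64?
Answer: 22475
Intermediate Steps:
T(g, a) = -64 + a
T(194, 0) + 22539 = (-64 + 0) + 22539 = -64 + 22539 = 22475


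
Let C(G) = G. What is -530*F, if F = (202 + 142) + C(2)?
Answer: -183380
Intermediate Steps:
F = 346 (F = (202 + 142) + 2 = 344 + 2 = 346)
-530*F = -530*346 = -183380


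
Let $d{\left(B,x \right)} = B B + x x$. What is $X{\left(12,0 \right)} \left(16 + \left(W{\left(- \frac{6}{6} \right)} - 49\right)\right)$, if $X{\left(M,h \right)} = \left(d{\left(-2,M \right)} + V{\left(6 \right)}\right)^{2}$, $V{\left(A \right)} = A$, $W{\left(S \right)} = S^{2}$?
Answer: $-758912$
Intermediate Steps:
$d{\left(B,x \right)} = B^{2} + x^{2}$
$X{\left(M,h \right)} = \left(10 + M^{2}\right)^{2}$ ($X{\left(M,h \right)} = \left(\left(\left(-2\right)^{2} + M^{2}\right) + 6\right)^{2} = \left(\left(4 + M^{2}\right) + 6\right)^{2} = \left(10 + M^{2}\right)^{2}$)
$X{\left(12,0 \right)} \left(16 + \left(W{\left(- \frac{6}{6} \right)} - 49\right)\right) = \left(10 + 12^{2}\right)^{2} \left(16 + \left(\left(- \frac{6}{6}\right)^{2} - 49\right)\right) = \left(10 + 144\right)^{2} \left(16 - \left(49 - \left(\left(-6\right) \frac{1}{6}\right)^{2}\right)\right) = 154^{2} \left(16 - \left(49 - \left(-1\right)^{2}\right)\right) = 23716 \left(16 + \left(1 - 49\right)\right) = 23716 \left(16 - 48\right) = 23716 \left(-32\right) = -758912$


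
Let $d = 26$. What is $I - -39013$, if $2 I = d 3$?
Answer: $39052$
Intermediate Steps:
$I = 39$ ($I = \frac{26 \cdot 3}{2} = \frac{1}{2} \cdot 78 = 39$)
$I - -39013 = 39 - -39013 = 39 + 39013 = 39052$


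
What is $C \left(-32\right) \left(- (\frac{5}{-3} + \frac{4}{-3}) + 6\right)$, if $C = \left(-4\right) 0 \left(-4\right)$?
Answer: $0$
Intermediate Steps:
$C = 0$ ($C = 0 \left(-4\right) = 0$)
$C \left(-32\right) \left(- (\frac{5}{-3} + \frac{4}{-3}) + 6\right) = 0 \left(-32\right) \left(- (\frac{5}{-3} + \frac{4}{-3}) + 6\right) = 0 \left(- (5 \left(- \frac{1}{3}\right) + 4 \left(- \frac{1}{3}\right)) + 6\right) = 0 \left(- (- \frac{5}{3} - \frac{4}{3}) + 6\right) = 0 \left(\left(-1\right) \left(-3\right) + 6\right) = 0 \left(3 + 6\right) = 0 \cdot 9 = 0$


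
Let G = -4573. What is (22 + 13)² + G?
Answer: -3348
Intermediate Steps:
(22 + 13)² + G = (22 + 13)² - 4573 = 35² - 4573 = 1225 - 4573 = -3348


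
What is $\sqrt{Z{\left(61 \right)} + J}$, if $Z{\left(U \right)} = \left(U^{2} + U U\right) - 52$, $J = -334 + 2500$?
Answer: $2 \sqrt{2389} \approx 97.755$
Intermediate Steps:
$J = 2166$
$Z{\left(U \right)} = -52 + 2 U^{2}$ ($Z{\left(U \right)} = \left(U^{2} + U^{2}\right) - 52 = 2 U^{2} - 52 = -52 + 2 U^{2}$)
$\sqrt{Z{\left(61 \right)} + J} = \sqrt{\left(-52 + 2 \cdot 61^{2}\right) + 2166} = \sqrt{\left(-52 + 2 \cdot 3721\right) + 2166} = \sqrt{\left(-52 + 7442\right) + 2166} = \sqrt{7390 + 2166} = \sqrt{9556} = 2 \sqrt{2389}$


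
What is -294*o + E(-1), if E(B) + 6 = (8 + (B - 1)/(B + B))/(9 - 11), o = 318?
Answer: -187005/2 ≈ -93503.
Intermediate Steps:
E(B) = -10 - (-1 + B)/(4*B) (E(B) = -6 + (8 + (B - 1)/(B + B))/(9 - 11) = -6 + (8 + (-1 + B)/((2*B)))/(-2) = -6 + (8 + (-1 + B)*(1/(2*B)))*(-1/2) = -6 + (8 + (-1 + B)/(2*B))*(-1/2) = -6 + (-4 - (-1 + B)/(4*B)) = -10 - (-1 + B)/(4*B))
-294*o + E(-1) = -294*318 + (1/4)*(1 - 41*(-1))/(-1) = -93492 + (1/4)*(-1)*(1 + 41) = -93492 + (1/4)*(-1)*42 = -93492 - 21/2 = -187005/2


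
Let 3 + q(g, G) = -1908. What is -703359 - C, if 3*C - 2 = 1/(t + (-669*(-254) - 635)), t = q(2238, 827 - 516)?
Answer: -117728341007/167380 ≈ -7.0336e+5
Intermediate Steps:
q(g, G) = -1911 (q(g, G) = -3 - 1908 = -1911)
t = -1911
C = 111587/167380 (C = ⅔ + 1/(3*(-1911 + (-669*(-254) - 635))) = ⅔ + 1/(3*(-1911 + (169926 - 635))) = ⅔ + 1/(3*(-1911 + 169291)) = ⅔ + (⅓)/167380 = ⅔ + (⅓)*(1/167380) = ⅔ + 1/502140 = 111587/167380 ≈ 0.66667)
-703359 - C = -703359 - 1*111587/167380 = -703359 - 111587/167380 = -117728341007/167380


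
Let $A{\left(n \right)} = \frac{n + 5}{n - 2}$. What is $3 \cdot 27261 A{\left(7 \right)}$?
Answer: $\frac{981396}{5} \approx 1.9628 \cdot 10^{5}$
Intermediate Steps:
$A{\left(n \right)} = \frac{5 + n}{-2 + n}$
$3 \cdot 27261 A{\left(7 \right)} = 3 \cdot 27261 \frac{5 + 7}{-2 + 7} = 81783 \cdot \frac{1}{5} \cdot 12 = 81783 \cdot \frac{12}{5} = \frac{981396}{5}$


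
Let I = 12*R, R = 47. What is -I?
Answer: -564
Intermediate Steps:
I = 564 (I = 12*47 = 564)
-I = -1*564 = -564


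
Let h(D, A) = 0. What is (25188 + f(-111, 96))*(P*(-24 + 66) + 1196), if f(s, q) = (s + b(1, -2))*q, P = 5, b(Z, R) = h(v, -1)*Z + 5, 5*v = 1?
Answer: 21106872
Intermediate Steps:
v = 1/5 (v = (1/5)*1 = 1/5 ≈ 0.20000)
b(Z, R) = 5 (b(Z, R) = 0*Z + 5 = 0 + 5 = 5)
f(s, q) = q*(5 + s) (f(s, q) = (s + 5)*q = (5 + s)*q = q*(5 + s))
(25188 + f(-111, 96))*(P*(-24 + 66) + 1196) = (25188 + 96*(5 - 111))*(5*(-24 + 66) + 1196) = (25188 + 96*(-106))*(5*42 + 1196) = (25188 - 10176)*(210 + 1196) = 15012*1406 = 21106872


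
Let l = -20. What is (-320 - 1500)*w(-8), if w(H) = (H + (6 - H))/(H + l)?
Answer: 390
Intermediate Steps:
w(H) = 6/(-20 + H) (w(H) = (H + (6 - H))/(H - 20) = 6/(-20 + H))
(-320 - 1500)*w(-8) = (-320 - 1500)*(6/(-20 - 8)) = -10920/(-28) = -10920*(-1)/28 = -1820*(-3/14) = 390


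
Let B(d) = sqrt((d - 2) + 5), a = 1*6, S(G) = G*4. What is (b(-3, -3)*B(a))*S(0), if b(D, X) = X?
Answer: 0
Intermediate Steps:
S(G) = 4*G
a = 6
B(d) = sqrt(3 + d) (B(d) = sqrt((-2 + d) + 5) = sqrt(3 + d))
(b(-3, -3)*B(a))*S(0) = (-3*sqrt(3 + 6))*(4*0) = -3*sqrt(9)*0 = -3*3*0 = -9*0 = 0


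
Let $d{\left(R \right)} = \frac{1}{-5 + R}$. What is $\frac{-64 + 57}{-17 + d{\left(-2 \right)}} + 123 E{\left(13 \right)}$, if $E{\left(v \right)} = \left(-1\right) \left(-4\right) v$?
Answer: $\frac{767569}{120} \approx 6396.4$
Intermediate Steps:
$E{\left(v \right)} = 4 v$
$\frac{-64 + 57}{-17 + d{\left(-2 \right)}} + 123 E{\left(13 \right)} = \frac{-64 + 57}{-17 + \frac{1}{-5 - 2}} + 123 \cdot 4 \cdot 13 = - \frac{7}{-17 + \frac{1}{-7}} + 123 \cdot 52 = - \frac{7}{-17 - \frac{1}{7}} + 6396 = - \frac{7}{- \frac{120}{7}} + 6396 = \left(-7\right) \left(- \frac{7}{120}\right) + 6396 = \frac{49}{120} + 6396 = \frac{767569}{120}$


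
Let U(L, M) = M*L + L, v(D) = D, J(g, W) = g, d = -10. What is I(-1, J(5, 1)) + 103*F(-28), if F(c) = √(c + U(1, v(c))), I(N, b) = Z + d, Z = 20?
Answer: 10 + 103*I*√55 ≈ 10.0 + 763.87*I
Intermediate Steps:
I(N, b) = 10 (I(N, b) = 20 - 10 = 10)
U(L, M) = L + L*M (U(L, M) = L*M + L = L + L*M)
F(c) = √(1 + 2*c) (F(c) = √(c + 1*(1 + c)) = √(c + (1 + c)) = √(1 + 2*c))
I(-1, J(5, 1)) + 103*F(-28) = 10 + 103*√(1 + 2*(-28)) = 10 + 103*√(1 - 56) = 10 + 103*√(-55) = 10 + 103*(I*√55) = 10 + 103*I*√55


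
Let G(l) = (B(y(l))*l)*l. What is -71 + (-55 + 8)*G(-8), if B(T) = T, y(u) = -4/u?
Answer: -1575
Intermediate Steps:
G(l) = -4*l (G(l) = ((-4/l)*l)*l = -4*l)
-71 + (-55 + 8)*G(-8) = -71 + (-55 + 8)*(-4*(-8)) = -71 - 47*32 = -71 - 1504 = -1575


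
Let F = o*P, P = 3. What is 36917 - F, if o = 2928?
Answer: 28133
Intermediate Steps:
F = 8784 (F = 2928*3 = 8784)
36917 - F = 36917 - 1*8784 = 36917 - 8784 = 28133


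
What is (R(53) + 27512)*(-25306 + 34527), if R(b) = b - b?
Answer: 253688152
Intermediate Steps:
R(b) = 0
(R(53) + 27512)*(-25306 + 34527) = (0 + 27512)*(-25306 + 34527) = 27512*9221 = 253688152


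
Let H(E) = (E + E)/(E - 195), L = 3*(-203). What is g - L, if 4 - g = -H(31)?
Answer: 50235/82 ≈ 612.62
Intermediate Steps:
L = -609
H(E) = 2*E/(-195 + E) (H(E) = (2*E)/(-195 + E) = 2*E/(-195 + E))
g = 297/82 (g = 4 - (-1)*2*31/(-195 + 31) = 4 - (-1)*2*31/(-164) = 4 - (-1)*2*31*(-1/164) = 4 - (-1)*(-31)/82 = 4 - 1*31/82 = 4 - 31/82 = 297/82 ≈ 3.6220)
g - L = 297/82 - 1*(-609) = 297/82 + 609 = 50235/82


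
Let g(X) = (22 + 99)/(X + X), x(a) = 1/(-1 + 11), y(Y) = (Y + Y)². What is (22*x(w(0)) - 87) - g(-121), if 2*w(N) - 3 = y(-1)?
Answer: -843/10 ≈ -84.300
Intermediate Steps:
y(Y) = 4*Y² (y(Y) = (2*Y)² = 4*Y²)
w(N) = 7/2 (w(N) = 3/2 + (4*(-1)²)/2 = 3/2 + (4*1)/2 = 3/2 + (½)*4 = 3/2 + 2 = 7/2)
x(a) = ⅒ (x(a) = 1/10 = ⅒)
g(X) = 121/(2*X) (g(X) = 121/((2*X)) = 121*(1/(2*X)) = 121/(2*X))
(22*x(w(0)) - 87) - g(-121) = (22*(⅒) - 87) - 121/(2*(-121)) = (11/5 - 87) - 121*(-1)/(2*121) = -424/5 - 1*(-½) = -424/5 + ½ = -843/10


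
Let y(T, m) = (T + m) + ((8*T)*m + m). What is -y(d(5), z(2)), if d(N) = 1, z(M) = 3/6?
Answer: -6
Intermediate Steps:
z(M) = ½ (z(M) = 3*(⅙) = ½)
y(T, m) = T + 2*m + 8*T*m (y(T, m) = (T + m) + (8*T*m + m) = (T + m) + (m + 8*T*m) = T + 2*m + 8*T*m)
-y(d(5), z(2)) = -(1 + 2*(½) + 8*1*(½)) = -(1 + 1 + 4) = -1*6 = -6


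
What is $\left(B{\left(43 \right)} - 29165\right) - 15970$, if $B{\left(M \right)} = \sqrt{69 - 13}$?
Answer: $-45135 + 2 \sqrt{14} \approx -45128.0$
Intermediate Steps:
$B{\left(M \right)} = 2 \sqrt{14}$ ($B{\left(M \right)} = \sqrt{56} = 2 \sqrt{14}$)
$\left(B{\left(43 \right)} - 29165\right) - 15970 = \left(2 \sqrt{14} - 29165\right) - 15970 = \left(-29165 + 2 \sqrt{14}\right) - 15970 = -45135 + 2 \sqrt{14}$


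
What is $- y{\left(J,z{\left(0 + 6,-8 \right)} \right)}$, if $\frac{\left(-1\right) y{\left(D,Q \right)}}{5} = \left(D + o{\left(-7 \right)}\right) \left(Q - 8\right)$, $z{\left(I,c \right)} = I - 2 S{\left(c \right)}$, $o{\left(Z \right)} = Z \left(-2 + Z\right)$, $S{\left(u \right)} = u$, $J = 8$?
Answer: $4970$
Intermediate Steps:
$z{\left(I,c \right)} = I - 2 c$
$y{\left(D,Q \right)} = - 5 \left(-8 + Q\right) \left(63 + D\right)$ ($y{\left(D,Q \right)} = - 5 \left(D - 7 \left(-2 - 7\right)\right) \left(Q - 8\right) = - 5 \left(D - -63\right) \left(-8 + Q\right) = - 5 \left(D + 63\right) \left(-8 + Q\right) = - 5 \left(63 + D\right) \left(-8 + Q\right) = - 5 \left(-8 + Q\right) \left(63 + D\right)$)
$- y{\left(J,z{\left(0 + 6,-8 \right)} \right)} = - (2520 - 315 \left(\left(0 + 6\right) - -16\right) + 40 \cdot 8 - 40 \left(\left(0 + 6\right) - -16\right)) = - (2520 - 315 \left(6 + 16\right) + 320 - 40 \left(6 + 16\right)) = - (2520 - 6930 + 320 - 40 \cdot 22) = - (2520 - 6930 + 320 - 880) = \left(-1\right) \left(-4970\right) = 4970$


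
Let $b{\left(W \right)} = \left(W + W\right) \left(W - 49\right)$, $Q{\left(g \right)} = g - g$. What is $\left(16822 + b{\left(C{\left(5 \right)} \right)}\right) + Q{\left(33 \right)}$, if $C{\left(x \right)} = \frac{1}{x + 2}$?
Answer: $\frac{823594}{49} \approx 16808.0$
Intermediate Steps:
$C{\left(x \right)} = \frac{1}{2 + x}$
$Q{\left(g \right)} = 0$
$b{\left(W \right)} = 2 W \left(-49 + W\right)$
$\left(16822 + b{\left(C{\left(5 \right)} \right)}\right) + Q{\left(33 \right)} = \left(16822 + \frac{2 \left(-49 + \frac{1}{2 + 5}\right)}{2 + 5}\right) + 0 = \left(16822 + \frac{2 \left(-49 + \frac{1}{7}\right)}{7}\right) + 0 = \left(16822 + 2 \cdot \frac{1}{7} \left(-49 + \frac{1}{7}\right)\right) + 0 = \left(16822 + 2 \cdot \frac{1}{7} \left(- \frac{342}{7}\right)\right) + 0 = \left(16822 - \frac{684}{49}\right) + 0 = \frac{823594}{49} + 0 = \frac{823594}{49}$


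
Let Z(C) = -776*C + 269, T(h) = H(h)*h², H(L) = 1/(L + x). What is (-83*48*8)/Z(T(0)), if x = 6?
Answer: -31872/269 ≈ -118.48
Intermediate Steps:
H(L) = 1/(6 + L) (H(L) = 1/(L + 6) = 1/(6 + L))
T(h) = h²/(6 + h)
Z(C) = 269 - 776*C
(-83*48*8)/Z(T(0)) = (-83*48*8)/(269 - 776*0²/(6 + 0)) = (-3984*8)/(269 - 0/6) = -31872/(269 - 0/6) = -31872/(269 - 776*0) = -31872/(269 + 0) = -31872/269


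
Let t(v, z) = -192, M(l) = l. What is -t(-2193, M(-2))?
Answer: 192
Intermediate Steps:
-t(-2193, M(-2)) = -1*(-192) = 192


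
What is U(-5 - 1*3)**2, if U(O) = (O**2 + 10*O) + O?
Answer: 576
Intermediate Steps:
U(O) = O**2 + 11*O
U(-5 - 1*3)**2 = ((-5 - 1*3)*(11 + (-5 - 1*3)))**2 = ((-5 - 3)*(11 + (-5 - 3)))**2 = (-8*(11 - 8))**2 = (-8*3)**2 = (-24)**2 = 576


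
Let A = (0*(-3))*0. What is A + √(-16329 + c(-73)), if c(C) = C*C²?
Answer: I*√405346 ≈ 636.67*I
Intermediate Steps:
c(C) = C³
A = 0 (A = 0*0 = 0)
A + √(-16329 + c(-73)) = 0 + √(-16329 + (-73)³) = 0 + √(-16329 - 389017) = 0 + √(-405346) = 0 + I*√405346 = I*√405346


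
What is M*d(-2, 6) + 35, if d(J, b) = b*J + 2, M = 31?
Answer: -275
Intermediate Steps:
d(J, b) = 2 + J*b (d(J, b) = J*b + 2 = 2 + J*b)
M*d(-2, 6) + 35 = 31*(2 - 2*6) + 35 = 31*(2 - 12) + 35 = 31*(-10) + 35 = -310 + 35 = -275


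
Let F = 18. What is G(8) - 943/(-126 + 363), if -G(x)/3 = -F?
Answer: 11855/237 ≈ 50.021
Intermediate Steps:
G(x) = 54 (G(x) = -(-3)*18 = -3*(-18) = 54)
G(8) - 943/(-126 + 363) = 54 - 943/(-126 + 363) = 54 - 943/237 = 11855/237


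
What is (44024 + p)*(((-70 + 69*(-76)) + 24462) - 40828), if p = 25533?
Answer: -1507995760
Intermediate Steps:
(44024 + p)*(((-70 + 69*(-76)) + 24462) - 40828) = (44024 + 25533)*(((-70 + 69*(-76)) + 24462) - 40828) = 69557*(((-70 - 5244) + 24462) - 40828) = 69557*((-5314 + 24462) - 40828) = 69557*(19148 - 40828) = 69557*(-21680) = -1507995760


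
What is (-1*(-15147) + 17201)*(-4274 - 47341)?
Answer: -1669642020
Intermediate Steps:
(-1*(-15147) + 17201)*(-4274 - 47341) = (15147 + 17201)*(-51615) = 32348*(-51615) = -1669642020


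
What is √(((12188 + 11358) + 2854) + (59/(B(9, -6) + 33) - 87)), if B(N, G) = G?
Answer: √2131530/9 ≈ 162.22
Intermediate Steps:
√(((12188 + 11358) + 2854) + (59/(B(9, -6) + 33) - 87)) = √(((12188 + 11358) + 2854) + (59/(-6 + 33) - 87)) = √((23546 + 2854) + (59/27 - 87)) = √(26400 + ((1/27)*59 - 87)) = √(26400 + (59/27 - 87)) = √(26400 - 2290/27) = √(710510/27) = √2131530/9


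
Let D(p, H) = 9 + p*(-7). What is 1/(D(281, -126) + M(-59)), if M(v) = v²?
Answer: 1/1523 ≈ 0.00065660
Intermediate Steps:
D(p, H) = 9 - 7*p
1/(D(281, -126) + M(-59)) = 1/((9 - 7*281) + (-59)²) = 1/((9 - 1967) + 3481) = 1/(-1958 + 3481) = 1/1523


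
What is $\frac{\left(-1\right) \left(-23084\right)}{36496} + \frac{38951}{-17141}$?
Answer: $- \frac{256468213}{156394484} \approx -1.6399$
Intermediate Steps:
$\frac{\left(-1\right) \left(-23084\right)}{36496} + \frac{38951}{-17141} = 23084 \cdot \frac{1}{36496} + 38951 \left(- \frac{1}{17141}\right) = \frac{5771}{9124} - \frac{38951}{17141} = - \frac{256468213}{156394484}$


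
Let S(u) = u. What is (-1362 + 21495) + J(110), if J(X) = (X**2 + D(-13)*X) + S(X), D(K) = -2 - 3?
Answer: 31793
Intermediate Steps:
D(K) = -5
J(X) = X**2 - 4*X (J(X) = (X**2 - 5*X) + X = X**2 - 4*X)
(-1362 + 21495) + J(110) = (-1362 + 21495) + 110*(-4 + 110) = 20133 + 110*106 = 20133 + 11660 = 31793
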